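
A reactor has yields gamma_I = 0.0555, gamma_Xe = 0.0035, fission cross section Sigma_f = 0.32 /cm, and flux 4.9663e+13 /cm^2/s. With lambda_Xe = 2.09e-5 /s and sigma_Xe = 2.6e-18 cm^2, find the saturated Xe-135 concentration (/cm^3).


Xe_eq = (gamma_I + gamma_Xe) * Sigma_f * phi / (lambda_Xe + sigma_Xe * phi)
Numerator = (0.0555 + 0.0035) * 0.32 * 4.9663e+13 = 9.376374e+11
Denominator = 2.09e-5 + 2.6e-18 * 4.9663e+13 = 1.500238e-04
Xe_eq = 9.376374e+11 / 1.500238e-04 = 6.2499e+15 /cm^3

6.2499e+15


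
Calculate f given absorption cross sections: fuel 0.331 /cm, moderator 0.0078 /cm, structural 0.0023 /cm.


f = Sigma_a_fuel / (Sigma_a_fuel + Sigma_a_mod + Sigma_a_other)
f = 0.331 / (0.331 + 0.0078 + 0.0023)
f = 0.97039

0.97039


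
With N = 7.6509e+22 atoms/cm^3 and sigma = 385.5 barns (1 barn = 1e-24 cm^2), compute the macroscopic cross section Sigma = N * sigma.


Sigma = N * sigma_barns * 1e-24
Sigma = 7.6509e+22 * 385.5 * 1e-24
Sigma = 29.494 /cm

29.494


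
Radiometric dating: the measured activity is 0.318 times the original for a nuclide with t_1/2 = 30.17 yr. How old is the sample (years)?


lambda = ln(2) / t_half = ln(2) / 30.17 = 0.02297472 /yr
t = -ln(A/A0) / lambda
t = -ln(0.318) / 0.02297472
t = 49.868 yr

49.868


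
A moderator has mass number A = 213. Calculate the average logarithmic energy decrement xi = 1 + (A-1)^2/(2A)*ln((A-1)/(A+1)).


xi = 1 + (A-1)^2/(2A) * ln((A-1)/(A+1))
xi = 1 + (213-1)^2/(2*213) * ln((213-1)/(213 +1))
xi = 0.0093604

0.0093604


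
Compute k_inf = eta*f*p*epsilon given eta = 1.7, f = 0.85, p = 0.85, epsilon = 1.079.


k_inf = eta * f * p * epsilon
k_inf = 1.7 * 0.85 * 0.85 * 1.079
k_inf = 1.3253

1.3253


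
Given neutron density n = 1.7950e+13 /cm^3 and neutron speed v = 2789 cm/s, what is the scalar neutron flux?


phi = n * v
phi = 1.7950e+13 * 2789
phi = 5.0063e+16 /cm^2/s

5.0063e+16


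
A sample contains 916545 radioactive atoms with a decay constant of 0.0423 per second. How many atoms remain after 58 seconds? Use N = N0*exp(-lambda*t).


N = N0 * exp(-lambda * t)
N = 916545 * exp(-0.0423 * 58)
N = 78823

78823


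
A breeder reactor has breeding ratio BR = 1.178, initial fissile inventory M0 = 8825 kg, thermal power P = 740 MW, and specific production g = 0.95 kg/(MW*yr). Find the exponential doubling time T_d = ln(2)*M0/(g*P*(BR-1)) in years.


Breeding gain G = BR - 1 = 1.178 - 1 = 0.178
Fissile production rate = g * P * G = 0.95 * 740 * 0.178 = 125.134 kg/yr
T_d = ln(2) * M0 / (g * P * G)
T_d = ln(2) * 8825 / 125.134 = 48.884 yr

48.884


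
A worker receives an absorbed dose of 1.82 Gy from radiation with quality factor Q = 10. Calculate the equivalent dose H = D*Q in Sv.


H = D * Q
H = 1.82 * 10
H = 18.200 Sv

18.200


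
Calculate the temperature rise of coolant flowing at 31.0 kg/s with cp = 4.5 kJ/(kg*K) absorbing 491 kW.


dT = Q / (m_dot * cp)
dT = 491 / (31.0 * 4.5)
dT = 3.5197 C

3.5197


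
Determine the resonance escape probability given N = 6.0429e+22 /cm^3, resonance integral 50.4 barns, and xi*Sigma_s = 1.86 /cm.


p = exp(-N * I * 1e-24 / (xi*Sigma_s))
p = exp(-6.0429e+22 * 50.4 * 1e-24 / 1.86)
p = 0.19448

0.19448


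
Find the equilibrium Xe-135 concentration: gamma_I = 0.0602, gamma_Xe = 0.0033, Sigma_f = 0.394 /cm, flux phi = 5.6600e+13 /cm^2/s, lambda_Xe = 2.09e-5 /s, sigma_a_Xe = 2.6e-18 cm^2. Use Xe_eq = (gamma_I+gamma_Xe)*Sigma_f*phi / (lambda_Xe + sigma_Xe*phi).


Xe_eq = (gamma_I + gamma_Xe) * Sigma_f * phi / (lambda_Xe + sigma_Xe * phi)
Numerator = (0.0602 + 0.0033) * 0.394 * 5.6600e+13 = 1.416075e+12
Denominator = 2.09e-5 + 2.6e-18 * 5.6600e+13 = 1.680600e-04
Xe_eq = 1.416075e+12 / 1.680600e-04 = 8.4260e+15 /cm^3

8.4260e+15


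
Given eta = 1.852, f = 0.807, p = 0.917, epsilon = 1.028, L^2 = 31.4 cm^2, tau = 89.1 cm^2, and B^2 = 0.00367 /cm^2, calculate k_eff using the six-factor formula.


k_inf = eta*f*p*eps = 1.852*0.807*0.917*1.028 = 1.408890
P_TNL = 1/(1 + L^2*B^2) = 1/(1 + 31.4*0.00367) = 0.8966696
P_FNL = exp(-B^2*tau) = exp(-0.00367*89.1) = 0.7210859
k_eff = k_inf * P_TNL * P_FNL = 1.408890 * 0.8966696 * 0.7210859
k_eff = 0.91095

0.91095


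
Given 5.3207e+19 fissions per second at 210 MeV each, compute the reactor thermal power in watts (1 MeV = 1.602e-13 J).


P = fission_rate * E_MeV * 1.602e-13
P = 5.3207e+19 * 210 * 1.602e-13
P = 1.7900e+09 W

1.7900e+09


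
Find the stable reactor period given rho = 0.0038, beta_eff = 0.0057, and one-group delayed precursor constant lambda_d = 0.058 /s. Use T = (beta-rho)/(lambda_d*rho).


T = (beta - rho) / (lambda_d * rho)
T = (0.0057 - 0.0038) / (0.058 * 0.0038)
T = 8.6207 s

8.6207


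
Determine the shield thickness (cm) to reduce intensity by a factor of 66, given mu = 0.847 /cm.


x = ln(factor) / mu
x = ln(66) / 0.847
x = 4.9465 cm

4.9465


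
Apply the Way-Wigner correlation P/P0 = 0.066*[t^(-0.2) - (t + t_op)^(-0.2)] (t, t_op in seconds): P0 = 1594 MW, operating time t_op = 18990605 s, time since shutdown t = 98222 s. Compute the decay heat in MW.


P/P0 = 0.066 * [t^(-0.2) - (t + t_op)^(-0.2)]
P/P0 = 0.066 * [98222^(-0.2) - (98222 + 18990605)^(-0.2)]
P/P0 = 0.066 * [0.1003594 - 0.03498196] = 0.004314911
P = 1594 * 0.004314911 = 6.8780 MW

6.8780


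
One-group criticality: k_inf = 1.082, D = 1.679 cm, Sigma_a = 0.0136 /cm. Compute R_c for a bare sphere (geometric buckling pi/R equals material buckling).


L^2 = D / Sigma_a = 1.679 / 0.0136 = 123.4559 cm^2
B_m^2 = (k_inf - 1) / L^2 = (1.082 - 1) / 123.4559 = 6.642048e-04 /cm^2
For a bare sphere: B_g = pi/R, so R_c = pi / sqrt(B_m^2)
R_c = pi / sqrt(6.642048e-04) = 121.90 cm

121.90


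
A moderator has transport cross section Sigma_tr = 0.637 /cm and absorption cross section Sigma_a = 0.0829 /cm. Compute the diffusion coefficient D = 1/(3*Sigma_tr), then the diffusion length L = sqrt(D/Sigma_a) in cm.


D = 1 / (3 * Sigma_tr) = 1 / (3 * 0.637) = 0.5232862 cm
L = sqrt(D / Sigma_a)
L = sqrt(0.5232862 / 0.0829)
L = 2.5124 cm

2.5124


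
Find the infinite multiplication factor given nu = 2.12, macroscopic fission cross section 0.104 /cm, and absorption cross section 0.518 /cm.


k_inf = nu * Sigma_f / Sigma_a
k_inf = 2.12 * 0.104 / 0.518
k_inf = 0.42564

0.42564


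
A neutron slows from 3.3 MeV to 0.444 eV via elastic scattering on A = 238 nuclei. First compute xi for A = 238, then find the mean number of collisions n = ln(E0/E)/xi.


xi = 1 + (A-1)^2/(2A)*ln((A-1)/(A+1)) = 0.008379872 (for A = 238)
n = ln(E0/E) / xi
n = ln(3.3e6 / 0.444) / 0.008379872
n = ln(7.432432e+06) / 0.008379872 = 1888.0

1888.0


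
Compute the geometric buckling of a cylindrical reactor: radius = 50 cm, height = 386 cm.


B^2 = (2.405/R)^2 + (pi/H)^2
B^2 = (2.405/50)^2 + (pi/386)^2
B^2 = 0.0023799 /cm^2

0.0023799


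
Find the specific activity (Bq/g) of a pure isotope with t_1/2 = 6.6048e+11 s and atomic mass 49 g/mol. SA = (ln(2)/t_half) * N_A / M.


lambda = ln(2) / t_half = ln(2) / 6.6048e+11 = 1.049460e-12 /s
SA = lambda * N_A / M
SA = 1.049460e-12 * 6.022e23 / 49
SA = 1.2898e+10 Bq/g

1.2898e+10


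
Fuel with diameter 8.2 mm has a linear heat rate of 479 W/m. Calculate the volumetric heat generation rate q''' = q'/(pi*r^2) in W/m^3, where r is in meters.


r = D / 2 / 1000 = 8.2 / 2 / 1000 = 0.0041 m
q''' = q' / (pi * r^2)
q''' = 479 / (pi * 0.0041^2)
q''' = 9.0702e+06 W/m^3

9.0702e+06


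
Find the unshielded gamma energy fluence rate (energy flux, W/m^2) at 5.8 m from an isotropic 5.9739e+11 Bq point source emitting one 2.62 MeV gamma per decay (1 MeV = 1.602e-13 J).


psi = A * E * 1.602e-13 / (4*pi*r^2)
psi = 5.9739e+11 * 2.62 * 1.602e-13 / (4*pi*5.8^2)
psi = 5.9314e-04 W/m^2

5.9314e-04


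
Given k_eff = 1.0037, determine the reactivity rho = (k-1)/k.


rho = (k_eff - 1) / k_eff
rho = (1.0037 - 1) / 1.0037
rho = 0.0036864

0.0036864


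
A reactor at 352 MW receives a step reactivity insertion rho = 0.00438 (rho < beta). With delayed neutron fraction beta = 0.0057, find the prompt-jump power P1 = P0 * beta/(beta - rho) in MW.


P1/P0 = beta / (beta - rho)
P1/P0 = 0.0057 / (0.0057 - 0.00438) = 4.318182
P1 = 352 * 4.318182 = 1520.0 MW

1520.0


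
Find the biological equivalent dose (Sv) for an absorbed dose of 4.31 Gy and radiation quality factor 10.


H = D * Q
H = 4.31 * 10
H = 43.100 Sv

43.100


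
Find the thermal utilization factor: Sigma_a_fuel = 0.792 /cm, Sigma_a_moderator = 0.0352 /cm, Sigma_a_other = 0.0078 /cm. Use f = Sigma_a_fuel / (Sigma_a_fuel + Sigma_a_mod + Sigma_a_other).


f = Sigma_a_fuel / (Sigma_a_fuel + Sigma_a_mod + Sigma_a_other)
f = 0.792 / (0.792 + 0.0352 + 0.0078)
f = 0.94850

0.94850


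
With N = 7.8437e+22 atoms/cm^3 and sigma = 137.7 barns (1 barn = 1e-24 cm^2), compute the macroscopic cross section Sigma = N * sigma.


Sigma = N * sigma_barns * 1e-24
Sigma = 7.8437e+22 * 137.7 * 1e-24
Sigma = 10.801 /cm

10.801


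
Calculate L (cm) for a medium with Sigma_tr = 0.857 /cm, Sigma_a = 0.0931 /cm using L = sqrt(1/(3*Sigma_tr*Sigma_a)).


D = 1 / (3 * Sigma_tr) = 1 / (3 * 0.857) = 0.3889537 cm
L = sqrt(D / Sigma_a)
L = sqrt(0.3889537 / 0.0931)
L = 2.0440 cm

2.0440


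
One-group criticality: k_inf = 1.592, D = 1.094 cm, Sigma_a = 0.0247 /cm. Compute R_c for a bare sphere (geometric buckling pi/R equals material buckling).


L^2 = D / Sigma_a = 1.094 / 0.0247 = 44.29150 cm^2
B_m^2 = (k_inf - 1) / L^2 = (1.592 - 1) / 44.29150 = 0.01336600 /cm^2
For a bare sphere: B_g = pi/R, so R_c = pi / sqrt(B_m^2)
R_c = pi / sqrt(0.01336600) = 27.174 cm

27.174


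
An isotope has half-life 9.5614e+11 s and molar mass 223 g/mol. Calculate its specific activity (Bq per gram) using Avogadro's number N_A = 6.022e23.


lambda = ln(2) / t_half = ln(2) / 9.5614e+11 = 7.249432e-13 /s
SA = lambda * N_A / M
SA = 7.249432e-13 * 6.022e23 / 223
SA = 1.9577e+09 Bq/g

1.9577e+09


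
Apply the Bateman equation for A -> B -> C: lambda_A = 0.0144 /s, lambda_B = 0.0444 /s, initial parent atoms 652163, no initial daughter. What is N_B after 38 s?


N_B(t) = lambda_A * N_A0 / (lambda_B - lambda_A) * [exp(-lambda_A*t) - exp(-lambda_B*t)]
exp(-0.0144*38) = 0.5785675; exp(-0.0444*38) = 0.1850369
N_B = 0.0144 * 652163 / (0.0444 - 0.0144) * (0.5785675 - 0.1850369)
N_B = 123190

123190


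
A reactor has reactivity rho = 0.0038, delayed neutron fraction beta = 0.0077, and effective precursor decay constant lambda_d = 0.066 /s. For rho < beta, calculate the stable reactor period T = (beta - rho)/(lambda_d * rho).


T = (beta - rho) / (lambda_d * rho)
T = (0.0077 - 0.0038) / (0.066 * 0.0038)
T = 15.550 s

15.550


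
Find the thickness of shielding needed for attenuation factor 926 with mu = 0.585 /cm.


x = ln(factor) / mu
x = ln(926) / 0.585
x = 11.677 cm

11.677


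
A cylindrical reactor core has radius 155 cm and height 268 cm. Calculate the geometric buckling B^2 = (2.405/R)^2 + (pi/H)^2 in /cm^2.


B^2 = (2.405/R)^2 + (pi/H)^2
B^2 = (2.405/155)^2 + (pi/268)^2
B^2 = 3.7816e-04 /cm^2

3.7816e-04


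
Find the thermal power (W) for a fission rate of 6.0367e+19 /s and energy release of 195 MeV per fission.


P = fission_rate * E_MeV * 1.602e-13
P = 6.0367e+19 * 195 * 1.602e-13
P = 1.8858e+09 W

1.8858e+09


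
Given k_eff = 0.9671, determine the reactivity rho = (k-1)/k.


rho = (k_eff - 1) / k_eff
rho = (0.9671 - 1) / 0.9671
rho = -0.034019

-0.034019


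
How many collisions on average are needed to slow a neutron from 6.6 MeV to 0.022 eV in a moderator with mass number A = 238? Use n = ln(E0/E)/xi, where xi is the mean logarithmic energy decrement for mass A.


xi = 1 + (A-1)^2/(2A)*ln((A-1)/(A+1)) = 0.008379872 (for A = 238)
n = ln(E0/E) / xi
n = ln(6.6e6 / 0.022) / 0.008379872
n = ln(3.000000e+08) / 0.008379872 = 2329.3

2329.3


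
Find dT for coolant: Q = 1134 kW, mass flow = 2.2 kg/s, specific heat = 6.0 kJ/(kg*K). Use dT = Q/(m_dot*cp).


dT = Q / (m_dot * cp)
dT = 1134 / (2.2 * 6.0)
dT = 85.909 C

85.909


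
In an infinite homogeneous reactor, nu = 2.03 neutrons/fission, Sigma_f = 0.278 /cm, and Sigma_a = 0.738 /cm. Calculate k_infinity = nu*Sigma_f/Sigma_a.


k_inf = nu * Sigma_f / Sigma_a
k_inf = 2.03 * 0.278 / 0.738
k_inf = 0.76469

0.76469


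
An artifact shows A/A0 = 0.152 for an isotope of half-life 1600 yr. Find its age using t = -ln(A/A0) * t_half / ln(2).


lambda = ln(2) / t_half = ln(2) / 1600 = 4.332170e-04 /yr
t = -ln(A/A0) / lambda
t = -ln(0.152) / 4.332170e-04
t = 4348.6 yr

4348.6


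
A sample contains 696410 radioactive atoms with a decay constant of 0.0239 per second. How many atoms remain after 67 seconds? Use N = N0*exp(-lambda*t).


N = N0 * exp(-lambda * t)
N = 696410 * exp(-0.0239 * 67)
N = 140420

140420


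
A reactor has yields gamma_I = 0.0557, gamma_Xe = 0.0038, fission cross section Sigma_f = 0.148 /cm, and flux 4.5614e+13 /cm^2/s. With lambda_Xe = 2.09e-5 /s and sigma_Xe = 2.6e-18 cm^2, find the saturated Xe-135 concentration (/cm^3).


Xe_eq = (gamma_I + gamma_Xe) * Sigma_f * phi / (lambda_Xe + sigma_Xe * phi)
Numerator = (0.0557 + 0.0038) * 0.148 * 4.5614e+13 = 4.016769e+11
Denominator = 2.09e-5 + 2.6e-18 * 4.5614e+13 = 1.394964e-04
Xe_eq = 4.016769e+11 / 1.394964e-04 = 2.8795e+15 /cm^3

2.8795e+15


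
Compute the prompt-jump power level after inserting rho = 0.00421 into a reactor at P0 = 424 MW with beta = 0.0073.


P1/P0 = beta / (beta - rho)
P1/P0 = 0.0073 / (0.0073 - 0.00421) = 2.362460
P1 = 424 * 2.362460 = 1001.7 MW

1001.7


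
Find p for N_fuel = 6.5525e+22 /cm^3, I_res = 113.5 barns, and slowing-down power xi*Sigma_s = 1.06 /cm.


p = exp(-N * I * 1e-24 / (xi*Sigma_s))
p = exp(-6.5525e+22 * 113.5 * 1e-24 / 1.06)
p = 8.9730e-04

8.9730e-04


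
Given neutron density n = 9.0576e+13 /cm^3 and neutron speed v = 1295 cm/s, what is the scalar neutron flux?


phi = n * v
phi = 9.0576e+13 * 1295
phi = 1.1730e+17 /cm^2/s

1.1730e+17


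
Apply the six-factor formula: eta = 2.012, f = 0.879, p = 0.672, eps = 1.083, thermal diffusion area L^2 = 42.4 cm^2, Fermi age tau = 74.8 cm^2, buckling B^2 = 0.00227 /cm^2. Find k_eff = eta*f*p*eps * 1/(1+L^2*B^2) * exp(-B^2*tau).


k_inf = eta*f*p*eps = 2.012*0.879*0.672*1.083 = 1.287107
P_TNL = 1/(1 + L^2*B^2) = 1/(1 + 42.4*0.00227) = 0.9122023
P_FNL = exp(-B^2*tau) = exp(-0.00227*74.8) = 0.8438369
k_eff = k_inf * P_TNL * P_FNL = 1.287107 * 0.9122023 * 0.8438369
k_eff = 0.99075

0.99075


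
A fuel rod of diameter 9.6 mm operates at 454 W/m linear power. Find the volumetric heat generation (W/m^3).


r = D / 2 / 1000 = 9.6 / 2 / 1000 = 0.0048 m
q''' = q' / (pi * r^2)
q''' = 454 / (pi * 0.0048^2)
q''' = 6.2723e+06 W/m^3

6.2723e+06


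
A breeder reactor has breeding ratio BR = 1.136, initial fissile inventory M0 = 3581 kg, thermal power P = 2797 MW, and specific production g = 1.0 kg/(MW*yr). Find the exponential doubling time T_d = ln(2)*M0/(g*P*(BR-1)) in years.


Breeding gain G = BR - 1 = 1.136 - 1 = 0.136
Fissile production rate = g * P * G = 1.0 * 2797 * 0.136 = 380.392 kg/yr
T_d = ln(2) * M0 / (g * P * G)
T_d = ln(2) * 3581 / 380.392 = 6.5253 yr

6.5253


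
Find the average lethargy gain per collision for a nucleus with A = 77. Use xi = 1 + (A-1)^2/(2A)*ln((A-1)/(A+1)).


xi = 1 + (A-1)^2/(2A) * ln((A-1)/(A+1))
xi = 1 + (77-1)^2/(2*77) * ln((77-1)/(77 +1))
xi = 0.025751

0.025751


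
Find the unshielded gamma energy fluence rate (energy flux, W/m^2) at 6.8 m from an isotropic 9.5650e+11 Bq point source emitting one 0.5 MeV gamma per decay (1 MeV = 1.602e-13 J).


psi = A * E * 1.602e-13 / (4*pi*r^2)
psi = 9.5650e+11 * 0.5 * 1.602e-13 / (4*pi*6.8^2)
psi = 1.3185e-04 W/m^2

1.3185e-04


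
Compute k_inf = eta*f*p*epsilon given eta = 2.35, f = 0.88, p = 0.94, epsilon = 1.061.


k_inf = eta * f * p * epsilon
k_inf = 2.35 * 0.88 * 0.94 * 1.061
k_inf = 2.0625

2.0625


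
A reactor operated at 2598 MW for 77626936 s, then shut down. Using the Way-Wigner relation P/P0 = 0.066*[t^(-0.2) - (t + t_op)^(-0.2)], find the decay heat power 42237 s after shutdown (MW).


P/P0 = 0.066 * [t^(-0.2) - (t + t_op)^(-0.2)]
P/P0 = 0.066 * [42237^(-0.2) - (42237 + 77626936)^(-0.2)]
P/P0 = 0.066 * [0.1188123 - 0.02642106] = 0.006097822
P = 2598 * 0.006097822 = 15.842 MW

15.842


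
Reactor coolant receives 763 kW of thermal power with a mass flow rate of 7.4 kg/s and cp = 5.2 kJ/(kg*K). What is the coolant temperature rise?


dT = Q / (m_dot * cp)
dT = 763 / (7.4 * 5.2)
dT = 19.828 C

19.828


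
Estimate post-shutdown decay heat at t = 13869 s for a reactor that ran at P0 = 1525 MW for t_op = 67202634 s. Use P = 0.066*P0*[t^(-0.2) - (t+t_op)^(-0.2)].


P/P0 = 0.066 * [t^(-0.2) - (t + t_op)^(-0.2)]
P/P0 = 0.066 * [13869^(-0.2) - (13869 + 67202634)^(-0.2)]
P/P0 = 0.066 * [0.1484537 - 0.02719599] = 0.008003009
P = 1525 * 0.008003009 = 12.205 MW

12.205


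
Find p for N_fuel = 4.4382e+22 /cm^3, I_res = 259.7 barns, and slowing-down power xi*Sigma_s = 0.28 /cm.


p = exp(-N * I * 1e-24 / (xi*Sigma_s))
p = exp(-4.4382e+22 * 259.7 * 1e-24 / 0.28)
p = 1.3261e-18

1.3261e-18


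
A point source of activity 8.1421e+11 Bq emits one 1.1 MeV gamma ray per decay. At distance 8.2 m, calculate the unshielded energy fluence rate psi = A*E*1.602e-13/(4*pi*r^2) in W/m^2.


psi = A * E * 1.602e-13 / (4*pi*r^2)
psi = 8.1421e+11 * 1.1 * 1.602e-13 / (4*pi*8.2^2)
psi = 1.6981e-04 W/m^2

1.6981e-04


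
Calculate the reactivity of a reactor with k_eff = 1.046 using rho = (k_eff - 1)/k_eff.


rho = (k_eff - 1) / k_eff
rho = (1.046 - 1) / 1.046
rho = 0.043977

0.043977


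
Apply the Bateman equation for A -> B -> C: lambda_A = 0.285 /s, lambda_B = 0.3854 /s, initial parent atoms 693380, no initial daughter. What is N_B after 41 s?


N_B(t) = lambda_A * N_A0 / (lambda_B - lambda_A) * [exp(-lambda_A*t) - exp(-lambda_B*t)]
exp(-0.285*41) = 8.419164e-06; exp(-0.3854*41) = 1.372585e-07
N_B = 0.285 * 693380 / (0.3854 - 0.285) * (8.419164e-06 - 1.372585e-07)
N_B = 16.301

16.301


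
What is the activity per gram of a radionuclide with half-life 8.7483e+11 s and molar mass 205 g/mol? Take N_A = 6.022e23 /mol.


lambda = ln(2) / t_half = ln(2) / 8.7483e+11 = 7.923221e-13 /s
SA = lambda * N_A / M
SA = 7.923221e-13 * 6.022e23 / 205
SA = 2.3275e+09 Bq/g

2.3275e+09


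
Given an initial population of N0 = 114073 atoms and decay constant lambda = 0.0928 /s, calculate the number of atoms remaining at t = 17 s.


N = N0 * exp(-lambda * t)
N = 114073 * exp(-0.0928 * 17)
N = 23553

23553


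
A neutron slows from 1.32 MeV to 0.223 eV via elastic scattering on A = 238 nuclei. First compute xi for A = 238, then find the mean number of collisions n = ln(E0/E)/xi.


xi = 1 + (A-1)^2/(2A)*ln((A-1)/(A+1)) = 0.008379872 (for A = 238)
n = ln(E0/E) / xi
n = ln(1.32e6 / 0.223) / 0.008379872
n = ln(5.919283e+06) / 0.008379872 = 1860.9

1860.9


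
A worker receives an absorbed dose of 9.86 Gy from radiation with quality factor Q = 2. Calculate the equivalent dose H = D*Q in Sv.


H = D * Q
H = 9.86 * 2
H = 19.720 Sv

19.720


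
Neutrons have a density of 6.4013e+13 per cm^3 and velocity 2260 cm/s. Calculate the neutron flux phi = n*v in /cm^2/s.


phi = n * v
phi = 6.4013e+13 * 2260
phi = 1.4467e+17 /cm^2/s

1.4467e+17


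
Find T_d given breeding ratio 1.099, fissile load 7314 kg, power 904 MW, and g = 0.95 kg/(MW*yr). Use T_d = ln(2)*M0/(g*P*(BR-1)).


Breeding gain G = BR - 1 = 1.099 - 1 = 0.099
Fissile production rate = g * P * G = 0.95 * 904 * 0.099 = 85.0212 kg/yr
T_d = ln(2) * M0 / (g * P * G)
T_d = ln(2) * 7314 / 85.0212 = 59.628 yr

59.628


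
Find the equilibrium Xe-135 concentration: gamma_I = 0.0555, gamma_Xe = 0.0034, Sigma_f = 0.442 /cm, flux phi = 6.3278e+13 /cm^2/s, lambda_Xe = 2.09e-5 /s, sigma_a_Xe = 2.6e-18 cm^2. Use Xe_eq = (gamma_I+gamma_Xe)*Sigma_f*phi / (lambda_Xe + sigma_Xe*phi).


Xe_eq = (gamma_I + gamma_Xe) * Sigma_f * phi / (lambda_Xe + sigma_Xe * phi)
Numerator = (0.0555 + 0.0034) * 0.442 * 6.3278e+13 = 1.647367e+12
Denominator = 2.09e-5 + 2.6e-18 * 6.3278e+13 = 1.854228e-04
Xe_eq = 1.647367e+12 / 1.854228e-04 = 8.8844e+15 /cm^3

8.8844e+15


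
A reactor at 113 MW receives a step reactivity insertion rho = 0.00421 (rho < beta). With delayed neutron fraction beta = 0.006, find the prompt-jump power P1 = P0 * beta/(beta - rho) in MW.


P1/P0 = beta / (beta - rho)
P1/P0 = 0.006 / (0.006 - 0.00421) = 3.351955
P1 = 113 * 3.351955 = 378.77 MW

378.77


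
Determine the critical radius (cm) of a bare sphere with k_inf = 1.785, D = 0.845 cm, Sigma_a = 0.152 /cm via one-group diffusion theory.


L^2 = D / Sigma_a = 0.845 / 0.152 = 5.559211 cm^2
B_m^2 = (k_inf - 1) / L^2 = (1.785 - 1) / 5.559211 = 0.1412071 /cm^2
For a bare sphere: B_g = pi/R, so R_c = pi / sqrt(B_m^2)
R_c = pi / sqrt(0.1412071) = 8.3603 cm

8.3603


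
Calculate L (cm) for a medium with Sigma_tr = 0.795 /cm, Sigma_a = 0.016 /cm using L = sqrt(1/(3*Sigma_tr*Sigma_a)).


D = 1 / (3 * Sigma_tr) = 1 / (3 * 0.795) = 0.4192872 cm
L = sqrt(D / Sigma_a)
L = sqrt(0.4192872 / 0.016)
L = 5.1191 cm

5.1191


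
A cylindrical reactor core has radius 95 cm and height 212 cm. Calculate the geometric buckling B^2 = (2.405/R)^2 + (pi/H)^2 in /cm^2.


B^2 = (2.405/R)^2 + (pi/H)^2
B^2 = (2.405/95)^2 + (pi/212)^2
B^2 = 8.6049e-04 /cm^2

8.6049e-04


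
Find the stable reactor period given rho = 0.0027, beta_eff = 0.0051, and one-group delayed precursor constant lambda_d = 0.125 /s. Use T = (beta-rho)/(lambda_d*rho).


T = (beta - rho) / (lambda_d * rho)
T = (0.0051 - 0.0027) / (0.125 * 0.0027)
T = 7.1111 s

7.1111


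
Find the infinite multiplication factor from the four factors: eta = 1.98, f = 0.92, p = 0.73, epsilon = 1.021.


k_inf = eta * f * p * epsilon
k_inf = 1.98 * 0.92 * 0.73 * 1.021
k_inf = 1.3577

1.3577


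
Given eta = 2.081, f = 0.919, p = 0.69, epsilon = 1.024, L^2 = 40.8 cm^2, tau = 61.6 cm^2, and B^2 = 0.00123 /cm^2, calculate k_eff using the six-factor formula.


k_inf = eta*f*p*eps = 2.081*0.919*0.69*1.024 = 1.351253
P_TNL = 1/(1 + L^2*B^2) = 1/(1 + 40.8*0.00123) = 0.9522141
P_FNL = exp(-B^2*tau) = exp(-0.00123*61.6) = 0.9270313
k_eff = k_inf * P_TNL * P_FNL = 1.351253 * 0.9522141 * 0.9270313
k_eff = 1.1928

1.1928


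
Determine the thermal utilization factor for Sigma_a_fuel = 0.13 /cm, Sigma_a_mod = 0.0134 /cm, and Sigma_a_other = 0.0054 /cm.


f = Sigma_a_fuel / (Sigma_a_fuel + Sigma_a_mod + Sigma_a_other)
f = 0.13 / (0.13 + 0.0134 + 0.0054)
f = 0.87366

0.87366


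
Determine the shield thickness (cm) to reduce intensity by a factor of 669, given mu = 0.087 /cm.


x = ln(factor) / mu
x = ln(669) / 0.087
x = 74.779 cm

74.779


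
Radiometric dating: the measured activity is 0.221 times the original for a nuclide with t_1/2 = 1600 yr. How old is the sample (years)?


lambda = ln(2) / t_half = ln(2) / 1600 = 4.332170e-04 /yr
t = -ln(A/A0) / lambda
t = -ln(0.221) / 4.332170e-04
t = 3484.6 yr

3484.6


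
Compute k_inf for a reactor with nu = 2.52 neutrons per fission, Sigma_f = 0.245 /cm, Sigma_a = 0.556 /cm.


k_inf = nu * Sigma_f / Sigma_a
k_inf = 2.52 * 0.245 / 0.556
k_inf = 1.1104

1.1104


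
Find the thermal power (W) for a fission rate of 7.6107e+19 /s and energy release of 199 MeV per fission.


P = fission_rate * E_MeV * 1.602e-13
P = 7.6107e+19 * 199 * 1.602e-13
P = 2.4263e+09 W

2.4263e+09


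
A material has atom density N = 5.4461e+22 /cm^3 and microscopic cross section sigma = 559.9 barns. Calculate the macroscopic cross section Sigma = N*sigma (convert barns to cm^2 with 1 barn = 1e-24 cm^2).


Sigma = N * sigma_barns * 1e-24
Sigma = 5.4461e+22 * 559.9 * 1e-24
Sigma = 30.493 /cm

30.493


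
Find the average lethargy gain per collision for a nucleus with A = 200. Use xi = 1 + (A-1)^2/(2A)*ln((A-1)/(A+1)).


xi = 1 + (A-1)^2/(2A) * ln((A-1)/(A+1))
xi = 1 + (200-1)^2/(2*200) * ln((200-1)/(200 +1))
xi = 0.0099667

0.0099667


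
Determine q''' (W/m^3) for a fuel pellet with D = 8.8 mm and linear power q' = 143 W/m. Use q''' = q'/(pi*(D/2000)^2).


r = D / 2 / 1000 = 8.8 / 2 / 1000 = 0.0044 m
q''' = q' / (pi * r^2)
q''' = 143 / (pi * 0.0044^2)
q''' = 2.3512e+06 W/m^3

2.3512e+06


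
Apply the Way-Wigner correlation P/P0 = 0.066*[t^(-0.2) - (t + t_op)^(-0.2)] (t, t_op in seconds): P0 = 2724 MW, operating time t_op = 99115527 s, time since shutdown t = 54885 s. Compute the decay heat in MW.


P/P0 = 0.066 * [t^(-0.2) - (t + t_op)^(-0.2)]
P/P0 = 0.066 * [54885^(-0.2) - (54885 + 99115527)^(-0.2)]
P/P0 = 0.066 * [0.1127481 - 0.02516075] = 0.005780765
P = 2724 * 0.005780765 = 15.747 MW

15.747


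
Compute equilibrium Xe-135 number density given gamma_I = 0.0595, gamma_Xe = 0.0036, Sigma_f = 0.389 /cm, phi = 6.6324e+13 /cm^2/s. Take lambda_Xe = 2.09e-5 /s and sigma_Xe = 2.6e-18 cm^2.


Xe_eq = (gamma_I + gamma_Xe) * Sigma_f * phi / (lambda_Xe + sigma_Xe * phi)
Numerator = (0.0595 + 0.0036) * 0.389 * 6.6324e+13 = 1.627982e+12
Denominator = 2.09e-5 + 2.6e-18 * 6.6324e+13 = 1.933424e-04
Xe_eq = 1.627982e+12 / 1.933424e-04 = 8.4202e+15 /cm^3

8.4202e+15


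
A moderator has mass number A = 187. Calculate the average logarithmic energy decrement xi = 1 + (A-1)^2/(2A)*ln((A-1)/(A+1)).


xi = 1 + (A-1)^2/(2A) * ln((A-1)/(A+1))
xi = 1 + (187-1)^2/(2*187) * ln((187-1)/(187 +1))
xi = 0.010657

0.010657


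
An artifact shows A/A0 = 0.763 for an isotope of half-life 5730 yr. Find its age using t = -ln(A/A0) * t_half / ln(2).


lambda = ln(2) / t_half = ln(2) / 5730 = 1.209681e-04 /yr
t = -ln(A/A0) / lambda
t = -ln(0.763) / 1.209681e-04
t = 2236.1 yr

2236.1


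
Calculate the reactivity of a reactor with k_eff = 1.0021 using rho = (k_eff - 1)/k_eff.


rho = (k_eff - 1) / k_eff
rho = (1.0021 - 1) / 1.0021
rho = 0.0020956

0.0020956


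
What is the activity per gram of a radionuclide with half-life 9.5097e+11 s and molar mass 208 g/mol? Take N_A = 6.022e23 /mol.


lambda = ln(2) / t_half = ln(2) / 9.5097e+11 = 7.288844e-13 /s
SA = lambda * N_A / M
SA = 7.288844e-13 * 6.022e23 / 208
SA = 2.1103e+09 Bq/g

2.1103e+09


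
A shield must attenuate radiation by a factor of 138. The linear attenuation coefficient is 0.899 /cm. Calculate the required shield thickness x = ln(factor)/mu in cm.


x = ln(factor) / mu
x = ln(138) / 0.899
x = 5.4808 cm

5.4808


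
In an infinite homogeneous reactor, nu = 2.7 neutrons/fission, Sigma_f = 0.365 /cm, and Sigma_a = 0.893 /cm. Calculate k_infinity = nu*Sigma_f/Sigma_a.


k_inf = nu * Sigma_f / Sigma_a
k_inf = 2.7 * 0.365 / 0.893
k_inf = 1.1036

1.1036


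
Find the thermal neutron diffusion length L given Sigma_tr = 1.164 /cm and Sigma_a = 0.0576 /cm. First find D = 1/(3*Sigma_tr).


D = 1 / (3 * Sigma_tr) = 1 / (3 * 1.164) = 0.2863688 cm
L = sqrt(D / Sigma_a)
L = sqrt(0.2863688 / 0.0576)
L = 2.2297 cm

2.2297


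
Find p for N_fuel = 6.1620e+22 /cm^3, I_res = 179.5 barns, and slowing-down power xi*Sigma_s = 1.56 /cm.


p = exp(-N * I * 1e-24 / (xi*Sigma_s))
p = exp(-6.1620e+22 * 179.5 * 1e-24 / 1.56)
p = 8.3319e-04

8.3319e-04


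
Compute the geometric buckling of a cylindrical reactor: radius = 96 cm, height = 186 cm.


B^2 = (2.405/R)^2 + (pi/H)^2
B^2 = (2.405/96)^2 + (pi/186)^2
B^2 = 9.1289e-04 /cm^2

9.1289e-04


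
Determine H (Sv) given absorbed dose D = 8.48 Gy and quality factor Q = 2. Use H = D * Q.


H = D * Q
H = 8.48 * 2
H = 16.960 Sv

16.960


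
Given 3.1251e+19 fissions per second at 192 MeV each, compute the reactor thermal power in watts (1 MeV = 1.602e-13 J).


P = fission_rate * E_MeV * 1.602e-13
P = 3.1251e+19 * 192 * 1.602e-13
P = 9.6123e+08 W

9.6123e+08


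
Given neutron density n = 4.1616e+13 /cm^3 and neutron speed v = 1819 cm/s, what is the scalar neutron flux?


phi = n * v
phi = 4.1616e+13 * 1819
phi = 7.5700e+16 /cm^2/s

7.5700e+16


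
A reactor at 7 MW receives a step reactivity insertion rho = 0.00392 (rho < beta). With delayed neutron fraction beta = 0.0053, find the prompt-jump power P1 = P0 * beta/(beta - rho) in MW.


P1/P0 = beta / (beta - rho)
P1/P0 = 0.0053 / (0.0053 - 0.00392) = 3.840580
P1 = 7 * 3.840580 = 26.884 MW

26.884


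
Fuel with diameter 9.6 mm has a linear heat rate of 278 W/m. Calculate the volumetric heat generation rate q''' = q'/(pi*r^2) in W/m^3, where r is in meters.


r = D / 2 / 1000 = 9.6 / 2 / 1000 = 0.0048 m
q''' = q' / (pi * r^2)
q''' = 278 / (pi * 0.0048^2)
q''' = 3.8407e+06 W/m^3

3.8407e+06


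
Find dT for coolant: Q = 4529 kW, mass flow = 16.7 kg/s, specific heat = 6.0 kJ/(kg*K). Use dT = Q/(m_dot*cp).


dT = Q / (m_dot * cp)
dT = 4529 / (16.7 * 6.0)
dT = 45.200 C

45.200


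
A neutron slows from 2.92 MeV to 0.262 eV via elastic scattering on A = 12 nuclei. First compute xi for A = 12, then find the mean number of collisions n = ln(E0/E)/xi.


xi = 1 + (A-1)^2/(2A)*ln((A-1)/(A+1)) = 0.1577690 (for A = 12)
n = ln(E0/E) / xi
n = ln(2.92e6 / 0.262) / 0.1577690
n = ln(1.114504e+07) / 0.1577690 = 102.85

102.85


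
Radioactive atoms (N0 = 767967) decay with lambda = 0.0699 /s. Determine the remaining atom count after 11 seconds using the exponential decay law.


N = N0 * exp(-lambda * t)
N = 767967 * exp(-0.0699 * 11)
N = 355970

355970


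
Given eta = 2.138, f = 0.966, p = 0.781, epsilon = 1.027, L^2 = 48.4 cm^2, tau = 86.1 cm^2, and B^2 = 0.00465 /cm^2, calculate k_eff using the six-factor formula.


k_inf = eta*f*p*eps = 2.138*0.966*0.781*1.027 = 1.656557
P_TNL = 1/(1 + L^2*B^2) = 1/(1 + 48.4*0.00465) = 0.8162865
P_FNL = exp(-B^2*tau) = exp(-0.00465*86.1) = 0.6700754
k_eff = k_inf * P_TNL * P_FNL = 1.656557 * 0.8162865 * 0.6700754
k_eff = 0.90609

0.90609


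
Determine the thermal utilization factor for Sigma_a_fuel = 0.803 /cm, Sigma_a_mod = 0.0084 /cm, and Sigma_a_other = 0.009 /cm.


f = Sigma_a_fuel / (Sigma_a_fuel + Sigma_a_mod + Sigma_a_other)
f = 0.803 / (0.803 + 0.0084 + 0.009)
f = 0.97879

0.97879


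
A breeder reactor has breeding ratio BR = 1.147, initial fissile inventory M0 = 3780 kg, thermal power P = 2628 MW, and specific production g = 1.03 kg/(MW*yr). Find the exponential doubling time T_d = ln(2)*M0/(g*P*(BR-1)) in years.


Breeding gain G = BR - 1 = 1.147 - 1 = 0.147
Fissile production rate = g * P * G = 1.03 * 2628 * 0.147 = 397.90548 kg/yr
T_d = ln(2) * M0 / (g * P * G)
T_d = ln(2) * 3780 / 397.90548 = 6.5847 yr

6.5847


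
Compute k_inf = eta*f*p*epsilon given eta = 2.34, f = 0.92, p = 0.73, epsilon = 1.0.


k_inf = eta * f * p * epsilon
k_inf = 2.34 * 0.92 * 0.73 * 1.0
k_inf = 1.5715

1.5715


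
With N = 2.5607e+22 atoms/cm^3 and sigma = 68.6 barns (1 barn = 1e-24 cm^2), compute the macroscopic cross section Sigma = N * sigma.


Sigma = N * sigma_barns * 1e-24
Sigma = 2.5607e+22 * 68.6 * 1e-24
Sigma = 1.7566 /cm

1.7566


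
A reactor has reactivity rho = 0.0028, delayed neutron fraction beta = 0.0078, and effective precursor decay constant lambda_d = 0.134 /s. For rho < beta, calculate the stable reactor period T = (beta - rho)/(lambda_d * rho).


T = (beta - rho) / (lambda_d * rho)
T = (0.0078 - 0.0028) / (0.134 * 0.0028)
T = 13.326 s

13.326


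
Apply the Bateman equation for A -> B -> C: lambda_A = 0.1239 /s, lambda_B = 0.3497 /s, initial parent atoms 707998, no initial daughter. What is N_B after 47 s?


N_B(t) = lambda_A * N_A0 / (lambda_B - lambda_A) * [exp(-lambda_A*t) - exp(-lambda_B*t)]
exp(-0.1239*47) = 0.002957828; exp(-0.3497*47) = 7.277452e-08
N_B = 0.1239 * 707998 / (0.3497 - 0.1239) * (0.002957828 - 7.277452e-08)
N_B = 1149.1

1149.1


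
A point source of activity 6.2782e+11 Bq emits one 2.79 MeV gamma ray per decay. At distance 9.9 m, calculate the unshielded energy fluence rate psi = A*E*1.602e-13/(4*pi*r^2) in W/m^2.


psi = A * E * 1.602e-13 / (4*pi*r^2)
psi = 6.2782e+11 * 2.79 * 1.602e-13 / (4*pi*9.9^2)
psi = 2.2784e-04 W/m^2

2.2784e-04


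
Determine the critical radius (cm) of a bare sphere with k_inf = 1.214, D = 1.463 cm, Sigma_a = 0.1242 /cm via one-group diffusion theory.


L^2 = D / Sigma_a = 1.463 / 0.1242 = 11.77939 cm^2
B_m^2 = (k_inf - 1) / L^2 = (1.214 - 1) / 11.77939 = 0.01816732 /cm^2
For a bare sphere: B_g = pi/R, so R_c = pi / sqrt(B_m^2)
R_c = pi / sqrt(0.01816732) = 23.308 cm

23.308


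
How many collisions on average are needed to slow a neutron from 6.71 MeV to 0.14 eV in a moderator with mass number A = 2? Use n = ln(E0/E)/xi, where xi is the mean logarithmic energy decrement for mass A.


xi = 1 + (A-1)^2/(2A)*ln((A-1)/(A+1)) = 0.7253469 (for A = 2)
n = ln(E0/E) / xi
n = ln(6.71e6 / 0.14) / 0.7253469
n = ln(4.792857e+07) / 0.7253469 = 24.382

24.382


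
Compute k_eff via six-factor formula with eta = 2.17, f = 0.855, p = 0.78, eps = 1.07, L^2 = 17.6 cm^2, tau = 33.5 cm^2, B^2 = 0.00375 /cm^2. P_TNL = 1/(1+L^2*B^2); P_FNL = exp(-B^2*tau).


k_inf = eta*f*p*eps = 2.17*0.855*0.78*1.07 = 1.548475
P_TNL = 1/(1 + L^2*B^2) = 1/(1 + 17.6*0.00375) = 0.9380863
P_FNL = exp(-B^2*tau) = exp(-0.00375*33.5) = 0.8819455
k_eff = k_inf * P_TNL * P_FNL = 1.548475 * 0.9380863 * 0.8819455
k_eff = 1.2811

1.2811


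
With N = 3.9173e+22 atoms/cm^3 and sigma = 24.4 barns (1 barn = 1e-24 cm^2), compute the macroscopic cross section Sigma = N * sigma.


Sigma = N * sigma_barns * 1e-24
Sigma = 3.9173e+22 * 24.4 * 1e-24
Sigma = 0.95582 /cm

0.95582


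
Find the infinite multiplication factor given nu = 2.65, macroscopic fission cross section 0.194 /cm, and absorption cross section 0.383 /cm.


k_inf = nu * Sigma_f / Sigma_a
k_inf = 2.65 * 0.194 / 0.383
k_inf = 1.3423

1.3423


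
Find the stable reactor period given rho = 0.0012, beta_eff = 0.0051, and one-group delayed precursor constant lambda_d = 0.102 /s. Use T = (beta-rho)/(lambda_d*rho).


T = (beta - rho) / (lambda_d * rho)
T = (0.0051 - 0.0012) / (0.102 * 0.0012)
T = 31.863 s

31.863


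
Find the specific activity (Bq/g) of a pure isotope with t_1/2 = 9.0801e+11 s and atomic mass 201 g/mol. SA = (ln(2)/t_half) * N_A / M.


lambda = ln(2) / t_half = ln(2) / 9.0801e+11 = 7.633695e-13 /s
SA = lambda * N_A / M
SA = 7.633695e-13 * 6.022e23 / 201
SA = 2.2871e+09 Bq/g

2.2871e+09


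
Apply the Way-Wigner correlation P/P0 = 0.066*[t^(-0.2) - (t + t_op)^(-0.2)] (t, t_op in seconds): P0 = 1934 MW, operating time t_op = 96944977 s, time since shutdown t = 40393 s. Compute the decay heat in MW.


P/P0 = 0.066 * [t^(-0.2) - (t + t_op)^(-0.2)]
P/P0 = 0.066 * [40393^(-0.2) - (40393 + 96944977)^(-0.2)]
P/P0 = 0.066 * [0.1198778 - 0.02527311] = 0.006243910
P = 1934 * 0.006243910 = 12.076 MW

12.076


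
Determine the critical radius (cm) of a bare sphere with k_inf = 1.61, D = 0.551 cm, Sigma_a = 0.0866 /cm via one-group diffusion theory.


L^2 = D / Sigma_a = 0.551 / 0.0866 = 6.362587 cm^2
B_m^2 = (k_inf - 1) / L^2 = (1.61 - 1) / 6.362587 = 0.09587295 /cm^2
For a bare sphere: B_g = pi/R, so R_c = pi / sqrt(B_m^2)
R_c = pi / sqrt(0.09587295) = 10.146 cm

10.146


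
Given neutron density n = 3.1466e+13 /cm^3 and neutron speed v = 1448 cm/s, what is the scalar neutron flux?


phi = n * v
phi = 3.1466e+13 * 1448
phi = 4.5563e+16 /cm^2/s

4.5563e+16


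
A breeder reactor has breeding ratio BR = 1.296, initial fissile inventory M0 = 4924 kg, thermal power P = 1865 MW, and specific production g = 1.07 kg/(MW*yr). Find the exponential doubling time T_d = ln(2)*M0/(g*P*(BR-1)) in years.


Breeding gain G = BR - 1 = 1.296 - 1 = 0.296
Fissile production rate = g * P * G = 1.07 * 1865 * 0.296 = 590.6828 kg/yr
T_d = ln(2) * M0 / (g * P * G)
T_d = ln(2) * 4924 / 590.6828 = 5.7782 yr

5.7782


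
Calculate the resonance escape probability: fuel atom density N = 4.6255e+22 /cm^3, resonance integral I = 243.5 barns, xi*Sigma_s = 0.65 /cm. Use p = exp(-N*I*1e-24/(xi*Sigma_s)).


p = exp(-N * I * 1e-24 / (xi*Sigma_s))
p = exp(-4.6255e+22 * 243.5 * 1e-24 / 0.65)
p = 2.9828e-08

2.9828e-08


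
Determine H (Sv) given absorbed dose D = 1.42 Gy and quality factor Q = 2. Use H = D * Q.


H = D * Q
H = 1.42 * 2
H = 2.8400 Sv

2.8400


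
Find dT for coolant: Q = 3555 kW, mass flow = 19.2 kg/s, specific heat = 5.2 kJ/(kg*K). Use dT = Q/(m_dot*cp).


dT = Q / (m_dot * cp)
dT = 3555 / (19.2 * 5.2)
dT = 35.607 C

35.607


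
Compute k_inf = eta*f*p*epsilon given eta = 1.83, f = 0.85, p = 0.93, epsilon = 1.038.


k_inf = eta * f * p * epsilon
k_inf = 1.83 * 0.85 * 0.93 * 1.038
k_inf = 1.5016

1.5016


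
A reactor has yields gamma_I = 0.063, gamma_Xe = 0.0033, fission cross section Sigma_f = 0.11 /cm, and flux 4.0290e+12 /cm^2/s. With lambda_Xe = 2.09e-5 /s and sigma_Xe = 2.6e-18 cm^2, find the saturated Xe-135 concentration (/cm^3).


Xe_eq = (gamma_I + gamma_Xe) * Sigma_f * phi / (lambda_Xe + sigma_Xe * phi)
Numerator = (0.063 + 0.0033) * 0.11 * 4.0290e+12 = 2.938350e+10
Denominator = 2.09e-5 + 2.6e-18 * 4.0290e+12 = 3.137540e-05
Xe_eq = 2.938350e+10 / 3.137540e-05 = 9.3651e+14 /cm^3

9.3651e+14


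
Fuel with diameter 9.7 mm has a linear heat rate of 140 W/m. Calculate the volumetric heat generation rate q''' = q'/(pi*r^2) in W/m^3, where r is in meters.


r = D / 2 / 1000 = 9.7 / 2 / 1000 = 0.00485 m
q''' = q' / (pi * r^2)
q''' = 140 / (pi * 0.00485^2)
q''' = 1.8945e+06 W/m^3

1.8945e+06


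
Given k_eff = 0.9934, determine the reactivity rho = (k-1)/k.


rho = (k_eff - 1) / k_eff
rho = (0.9934 - 1) / 0.9934
rho = -0.0066438

-0.0066438


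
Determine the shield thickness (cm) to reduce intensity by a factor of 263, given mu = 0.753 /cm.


x = ln(factor) / mu
x = ln(263) / 0.753
x = 7.3999 cm

7.3999


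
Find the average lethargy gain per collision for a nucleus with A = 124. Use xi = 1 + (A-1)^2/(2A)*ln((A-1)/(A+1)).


xi = 1 + (A-1)^2/(2A) * ln((A-1)/(A+1))
xi = 1 + (124-1)^2/(2*124) * ln((124-1)/(124 +1))
xi = 0.016043

0.016043


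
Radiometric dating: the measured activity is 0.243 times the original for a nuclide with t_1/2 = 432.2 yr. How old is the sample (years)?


lambda = ln(2) / t_half = ln(2) / 432.2 = 0.001603765 /yr
t = -ln(A/A0) / lambda
t = -ln(0.243) / 0.001603765
t = 882.11 yr

882.11


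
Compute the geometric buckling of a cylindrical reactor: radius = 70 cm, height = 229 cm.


B^2 = (2.405/R)^2 + (pi/H)^2
B^2 = (2.405/70)^2 + (pi/229)^2
B^2 = 0.0013686 /cm^2

0.0013686


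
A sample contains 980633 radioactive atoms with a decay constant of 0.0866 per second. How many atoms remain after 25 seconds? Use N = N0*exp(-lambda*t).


N = N0 * exp(-lambda * t)
N = 980633 * exp(-0.0866 * 25)
N = 112528

112528


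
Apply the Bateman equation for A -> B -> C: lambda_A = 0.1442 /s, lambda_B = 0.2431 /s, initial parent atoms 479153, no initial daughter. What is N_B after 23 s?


N_B(t) = lambda_A * N_A0 / (lambda_B - lambda_A) * [exp(-lambda_A*t) - exp(-lambda_B*t)]
exp(-0.1442*23) = 0.03627596; exp(-0.2431*23) = 0.003730175
N_B = 0.1442 * 479153 / (0.2431 - 0.1442) * (0.03627596 - 0.003730175)
N_B = 22737

22737


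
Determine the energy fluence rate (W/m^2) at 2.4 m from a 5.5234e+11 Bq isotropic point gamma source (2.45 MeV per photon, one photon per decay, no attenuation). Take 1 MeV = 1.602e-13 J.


psi = A * E * 1.602e-13 / (4*pi*r^2)
psi = 5.5234e+11 * 2.45 * 1.602e-13 / (4*pi*2.4^2)
psi = 0.0029950 W/m^2

0.0029950


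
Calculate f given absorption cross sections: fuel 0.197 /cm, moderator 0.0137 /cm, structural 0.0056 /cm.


f = Sigma_a_fuel / (Sigma_a_fuel + Sigma_a_mod + Sigma_a_other)
f = 0.197 / (0.197 + 0.0137 + 0.0056)
f = 0.91077

0.91077


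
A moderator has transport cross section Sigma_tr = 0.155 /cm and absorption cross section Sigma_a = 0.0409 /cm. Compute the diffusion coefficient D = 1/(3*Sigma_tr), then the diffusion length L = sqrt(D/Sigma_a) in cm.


D = 1 / (3 * Sigma_tr) = 1 / (3 * 0.155) = 2.150538 cm
L = sqrt(D / Sigma_a)
L = sqrt(2.150538 / 0.0409)
L = 7.2512 cm

7.2512
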